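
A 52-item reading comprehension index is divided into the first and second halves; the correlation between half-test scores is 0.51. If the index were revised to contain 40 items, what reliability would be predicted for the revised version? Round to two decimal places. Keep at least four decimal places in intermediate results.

Full-test reliability from the split-half r: r_full = 2(0.51)/(1 + 0.51) = 0.6755
Length factor from 52 to 40 items: n = 40/52 = 0.7692
r_new = n·r_full / (1 + (n − 1)·r_full) = 0.5196 / 0.8441 ≈ 0.6156

0.62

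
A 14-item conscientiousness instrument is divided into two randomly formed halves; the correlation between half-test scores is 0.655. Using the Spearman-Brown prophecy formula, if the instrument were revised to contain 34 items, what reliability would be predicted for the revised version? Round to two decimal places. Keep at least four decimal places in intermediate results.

Spearman-Brown correction (n = 2): r_full = 2·0.655/(1 + 0.655) = 0.7915
Then adjust to 34 items: n = 34/14 = 2.4286
r_new = n·r_full / (1 + (n − 1)·r_full) = 1.9222 / 2.1307 ≈ 0.9021

0.90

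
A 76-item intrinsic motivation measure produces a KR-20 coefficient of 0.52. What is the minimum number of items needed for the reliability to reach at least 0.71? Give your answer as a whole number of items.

n = 0.71(1 − 0.52) / [0.52(1 − 0.71)]
  = 0.3408 / 0.1508 = 2.2599
Items needed = n × 76 = 2.2599 × 76 ≈ 171.75 → round up to 172

172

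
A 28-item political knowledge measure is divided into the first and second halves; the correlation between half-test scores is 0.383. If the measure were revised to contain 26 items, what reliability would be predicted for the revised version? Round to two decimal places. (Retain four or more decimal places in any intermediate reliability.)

0.54

Spearman-Brown correction (n = 2): r_full = 2·0.383/(1 + 0.383) = 0.5539
Then adjust to 26 items: n = 26/28 = 0.9286
r_new = n·r_full / (1 + (n − 1)·r_full) = 0.5144 / 0.9605 ≈ 0.5356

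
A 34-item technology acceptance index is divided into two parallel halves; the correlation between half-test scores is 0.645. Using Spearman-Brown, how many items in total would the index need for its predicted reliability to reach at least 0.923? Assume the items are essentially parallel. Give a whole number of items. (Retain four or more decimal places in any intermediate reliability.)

113

r_full = 2(0.645)/(1 + 0.645) = 0.7842
n = r_tgt(1 − r_full) / [r_full(1 − r_tgt)] = 0.923 × 0.2158 / (0.7842 × 0.077) ≈ 3.2986
Required items = 3.2986 × 34 = 112.15, so 113 items.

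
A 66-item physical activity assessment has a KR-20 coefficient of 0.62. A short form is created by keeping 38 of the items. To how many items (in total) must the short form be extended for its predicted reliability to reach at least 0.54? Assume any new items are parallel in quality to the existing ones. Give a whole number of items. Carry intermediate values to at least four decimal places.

First, r for the 38-item form: n = 38/66 = 0.5758, so r_38 = 0.5758·0.62/(1 + (0.5758 − 1)·0.62) = 0.4844
Length factor from the short form to reach 0.54: n' = 0.54(1 − 0.4844) / [0.4844(1 − 0.54)] ≈ 1.2495
Items = 1.2495 × 38 ≈ 47.48 → 48

48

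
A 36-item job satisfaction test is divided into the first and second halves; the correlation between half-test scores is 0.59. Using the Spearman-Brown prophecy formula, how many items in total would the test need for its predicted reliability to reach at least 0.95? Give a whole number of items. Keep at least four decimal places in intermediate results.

238

r_full = 2(0.59)/(1 + 0.59) = 0.7421
n = r_tgt(1 − r_full) / [r_full(1 − r_tgt)] = 0.95 × 0.2579 / (0.7421 × 0.05) ≈ 6.6030
Items = 6.6030 × 36 ≈ 237.71 → 238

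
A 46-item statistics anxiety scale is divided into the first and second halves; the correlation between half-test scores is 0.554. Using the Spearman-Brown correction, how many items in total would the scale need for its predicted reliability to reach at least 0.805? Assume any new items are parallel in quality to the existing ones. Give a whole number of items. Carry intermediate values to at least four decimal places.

r_full = 2(0.554)/(1 + 0.554) = 0.7130
Solve Spearman-Brown for n: n = 0.805(1 − 0.7130) / [0.7130(1 − 0.805)] = 1.6617
Required items = 1.6617 × 46 = 76.44, so 77 items.

77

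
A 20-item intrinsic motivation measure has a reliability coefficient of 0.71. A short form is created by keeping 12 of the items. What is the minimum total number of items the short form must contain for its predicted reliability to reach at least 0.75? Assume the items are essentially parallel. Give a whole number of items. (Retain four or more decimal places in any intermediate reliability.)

25

First, r for the 12-item form: n = 12/20 = 0.6000, so r_12 = 0.6000·0.71/(1 + (0.6000 − 1)·0.71) = 0.5950
Then solve for n' with r_old = 0.5950, r_target = 0.75: n' = 0.75(1 − 0.5950)/[0.5950(1 − 0.75)] = 2.0420
Items = 2.0420 × 12 ≈ 24.50 → 25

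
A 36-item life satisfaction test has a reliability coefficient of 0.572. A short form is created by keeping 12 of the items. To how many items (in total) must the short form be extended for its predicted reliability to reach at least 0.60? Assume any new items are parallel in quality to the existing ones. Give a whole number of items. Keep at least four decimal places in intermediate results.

Short-form reliability: n = 12/36 = 0.3333; r_12 = n·r/(1+(n−1)r) ≈ 0.3082
Length factor from the short form to reach 0.60: n' = 0.60(1 − 0.3082) / [0.3082(1 − 0.60)] ≈ 3.3670
Total items = 3.3670 × 12 = 40.40, rounded up to 41.

41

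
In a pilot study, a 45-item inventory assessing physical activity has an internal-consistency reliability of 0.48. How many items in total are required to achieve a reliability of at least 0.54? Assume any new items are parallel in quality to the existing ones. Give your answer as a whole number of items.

n = [0.54 × 0.52] / [0.48 × 0.46]
n = 0.2808 / 0.2208 ≈ 1.2717
1.2717 × 45 = 57.23 → 58 items

58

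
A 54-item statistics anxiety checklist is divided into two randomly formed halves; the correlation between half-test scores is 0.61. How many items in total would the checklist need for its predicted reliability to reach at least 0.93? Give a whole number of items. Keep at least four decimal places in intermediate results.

r_full = 2(0.61)/(1 + 0.61) = 0.7578
Solve Spearman-Brown for n: n = 0.93(1 − 0.7578) / [0.7578(1 − 0.93)] = 4.2462
Items = 4.2462 × 54 ≈ 229.29 → 230

230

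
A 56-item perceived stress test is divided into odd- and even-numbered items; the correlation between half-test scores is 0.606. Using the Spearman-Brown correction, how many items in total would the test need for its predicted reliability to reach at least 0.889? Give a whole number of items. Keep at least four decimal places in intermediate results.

r_full = 2(0.606)/(1 + 0.606) = 0.7547
Solve Spearman-Brown for n: n = 0.889(1 − 0.7547) / [0.7547(1 − 0.889)] = 2.6032
Items = 2.6032 × 56 ≈ 145.78 → 146

146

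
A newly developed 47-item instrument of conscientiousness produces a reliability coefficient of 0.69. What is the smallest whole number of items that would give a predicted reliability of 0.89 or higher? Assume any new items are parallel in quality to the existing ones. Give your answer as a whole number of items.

Invert Spearman-Brown to solve for n:
n = r_target (1 − r_old) / [ r_old (1 − r_target) ]
n = 0.89(1 − 0.69) / [0.69(1 − 0.89)]
  = 0.2759 / 0.0759 = 3.6350
Items needed = n × 47 = 3.6350 × 47 ≈ 170.84 → round up to 171

171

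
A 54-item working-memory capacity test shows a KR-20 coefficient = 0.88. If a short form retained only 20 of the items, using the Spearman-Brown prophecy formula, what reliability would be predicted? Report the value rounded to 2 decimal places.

0.73

The new length is 20/54 = 0.3704 times the old.
By Spearman-Brown, r_new = n r / (1 + (n − 1) r).
r_new = 0.3704·0.88 / [1 + (0.3704 − 1)·0.88]
r_new = 0.3260 / 0.4460 ≈ 0.7309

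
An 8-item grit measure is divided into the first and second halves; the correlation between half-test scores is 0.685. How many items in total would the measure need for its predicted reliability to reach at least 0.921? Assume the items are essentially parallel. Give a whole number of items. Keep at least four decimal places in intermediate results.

22

r_full = 2(0.685)/(1 + 0.685) = 0.8131
n = r_tgt(1 − r_full) / [r_full(1 − r_tgt)] = 0.921 × 0.1869 / (0.8131 × 0.079) ≈ 2.6798
Required items = 2.6798 × 8 = 21.44, so 22 items.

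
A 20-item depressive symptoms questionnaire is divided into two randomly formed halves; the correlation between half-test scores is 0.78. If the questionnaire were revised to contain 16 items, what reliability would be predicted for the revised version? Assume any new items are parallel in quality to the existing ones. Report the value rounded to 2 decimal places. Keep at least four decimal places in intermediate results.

Full-test reliability from the split-half r: r_full = 2(0.78)/(1 + 0.78) = 0.8764
Then adjust to 16 items: n = 16/20 = 0.8000
r_new = n·r_full / (1 + (n − 1)·r_full) = 0.7011 / 0.8247 ≈ 0.8501

0.85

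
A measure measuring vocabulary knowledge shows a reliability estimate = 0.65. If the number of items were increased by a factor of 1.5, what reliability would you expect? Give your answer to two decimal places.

0.74

r_new = 1.5·0.65 / [1 + (1.5 − 1)·0.65]
r_new = 0.9750 / 1.3250 ≈ 0.7358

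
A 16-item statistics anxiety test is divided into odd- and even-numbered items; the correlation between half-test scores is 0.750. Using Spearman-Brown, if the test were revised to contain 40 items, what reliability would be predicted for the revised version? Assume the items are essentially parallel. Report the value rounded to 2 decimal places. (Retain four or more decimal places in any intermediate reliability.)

0.94

First correct the split-half correlation to full-test reliability: r_full = 2 × 0.750 / (1 + 0.750) ≈ 0.8571
Then adjust to 40 items: n = 40/16 = 2.5000
r_new = n·r_full / (1 + (n − 1)·r_full) = 2.1427 / 2.2856 ≈ 0.9375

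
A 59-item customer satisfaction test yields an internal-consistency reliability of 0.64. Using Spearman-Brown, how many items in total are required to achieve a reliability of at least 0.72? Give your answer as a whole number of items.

n = 0.72(1 − 0.64) / [0.64(1 − 0.72)]
n = 0.2592 / 0.1792 ≈ 1.4464
1.4464 × 59 = 85.34 → 86 items

86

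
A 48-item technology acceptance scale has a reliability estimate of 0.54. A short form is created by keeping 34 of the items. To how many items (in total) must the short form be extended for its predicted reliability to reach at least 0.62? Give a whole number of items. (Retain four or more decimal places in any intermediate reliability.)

Short-form reliability: n = 34/48 = 0.7083; r_34 = n·r/(1+(n−1)r) ≈ 0.4540
Length factor from the short form to reach 0.62: n' = 0.62(1 − 0.4540) / [0.4540(1 − 0.62)] ≈ 1.9622
Total items = 1.9622 × 34 = 66.71, rounded up to 67.

67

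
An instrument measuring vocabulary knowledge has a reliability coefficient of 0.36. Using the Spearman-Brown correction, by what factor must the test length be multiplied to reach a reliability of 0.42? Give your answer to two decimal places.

1.29

Spearman-Brown solved for the length factor n:
n = r_target (1 − r_old) / [ r_old (1 − r_target) ]
n = [0.42 × 0.64] / [0.36 × 0.58]
  = 0.2688 / 0.2088 = 1.2874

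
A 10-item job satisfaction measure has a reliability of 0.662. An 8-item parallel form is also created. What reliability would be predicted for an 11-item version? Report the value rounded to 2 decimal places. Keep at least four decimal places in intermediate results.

The 8-item form is not needed; work directly from the 10-item form with n = 11/10 = 1.1000.
r_{11} = n·r / (1 + (n − 1)·r) = 0.7282 / 1.0662 ≈ 0.6830

0.68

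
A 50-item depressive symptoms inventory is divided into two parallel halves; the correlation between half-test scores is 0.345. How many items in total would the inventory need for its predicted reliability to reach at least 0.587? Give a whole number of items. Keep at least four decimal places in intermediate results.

68

r_full = 2(0.345)/(1 + 0.345) = 0.5130
n = r_tgt(1 − r_full) / [r_full(1 − r_tgt)] = 0.587 × 0.4870 / (0.5130 × 0.413) ≈ 1.3493
Items = 1.3493 × 50 ≈ 67.47 → 68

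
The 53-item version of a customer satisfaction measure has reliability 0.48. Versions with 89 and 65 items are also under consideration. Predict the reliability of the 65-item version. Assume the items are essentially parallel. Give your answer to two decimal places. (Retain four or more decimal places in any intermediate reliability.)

0.53

The 89-item form is not needed; work directly from the 53-item form with n = 65/53 = 1.2264.
r_{65} = n·r / (1 + (n − 1)·r) = 0.5887 / 1.1087 ≈ 0.5310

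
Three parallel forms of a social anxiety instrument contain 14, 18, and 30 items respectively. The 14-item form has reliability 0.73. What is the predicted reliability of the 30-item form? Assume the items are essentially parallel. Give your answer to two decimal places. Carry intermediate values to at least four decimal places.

Only the ratio of lengths matters: n = 30/14 = 2.1429
r_{30} = n·r / (1 + (n − 1)·r) = 1.5643 / 1.8343 ≈ 0.8528

0.85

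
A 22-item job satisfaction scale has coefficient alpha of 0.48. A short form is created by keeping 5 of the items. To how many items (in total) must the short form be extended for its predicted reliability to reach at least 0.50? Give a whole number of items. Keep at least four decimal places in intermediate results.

24

First, r for the 5-item form: n = 5/22 = 0.2273, so r_5 = 0.2273·0.48/(1 + (0.2273 − 1)·0.48) = 0.1734
Length factor from the short form to reach 0.50: n' = 0.50(1 − 0.1734) / [0.1734(1 − 0.50)] ≈ 4.7670
Items = 4.7670 × 5 ≈ 23.84 → 24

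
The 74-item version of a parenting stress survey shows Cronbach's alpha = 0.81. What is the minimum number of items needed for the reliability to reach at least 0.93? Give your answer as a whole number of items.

Invert Spearman-Brown to solve for n:
n = r*(1 − r) / [ r (1 − r*) ]
n = 0.93(1 − 0.81) / [0.81(1 − 0.93)]
n = 0.1767 / 0.0567 ≈ 3.1164
So the test needs 3.1164 × 74 ≈ 230.61 items; rounding up, 231.

231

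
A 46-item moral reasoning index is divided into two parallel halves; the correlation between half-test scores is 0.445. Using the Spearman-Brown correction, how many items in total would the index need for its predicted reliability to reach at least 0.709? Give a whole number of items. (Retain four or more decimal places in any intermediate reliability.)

70

Corrected full-test reliability: r_full = 2 × 0.445 / (1 + 0.445) ≈ 0.6159
n = r_tgt(1 − r_full) / [r_full(1 − r_tgt)] = 0.709 × 0.3841 / (0.6159 × 0.291) ≈ 1.5195
Items = 1.5195 × 46 ≈ 69.90 → 70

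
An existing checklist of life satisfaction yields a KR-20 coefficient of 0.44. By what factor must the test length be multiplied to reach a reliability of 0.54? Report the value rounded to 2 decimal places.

1.49

n = [0.54 × 0.56] / [0.44 × 0.46]
  = 0.3024 / 0.2024 = 1.4941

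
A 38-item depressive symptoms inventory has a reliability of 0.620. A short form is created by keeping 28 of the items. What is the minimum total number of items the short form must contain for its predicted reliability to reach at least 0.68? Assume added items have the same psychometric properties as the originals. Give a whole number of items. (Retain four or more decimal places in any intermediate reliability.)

Short-form reliability: n = 28/38 = 0.7368; r_28 = n·r/(1+(n−1)r) ≈ 0.5459
Length factor from the short form to reach 0.68: n' = 0.68(1 − 0.5459) / [0.5459(1 − 0.68)] ≈ 1.7677
Items = 1.7677 × 28 ≈ 49.50 → 50

50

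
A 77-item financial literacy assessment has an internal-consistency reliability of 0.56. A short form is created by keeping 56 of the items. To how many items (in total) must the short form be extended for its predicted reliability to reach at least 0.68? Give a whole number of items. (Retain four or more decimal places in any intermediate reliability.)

First, r for the 56-item form: n = 56/77 = 0.7273, so r_56 = 0.7273·0.56/(1 + (0.7273 − 1)·0.56) = 0.4807
Length factor from the short form to reach 0.68: n' = 0.68(1 − 0.4807) / [0.4807(1 − 0.68)] ≈ 2.2956
Total items = 2.2956 × 56 = 128.55, rounded up to 129.

129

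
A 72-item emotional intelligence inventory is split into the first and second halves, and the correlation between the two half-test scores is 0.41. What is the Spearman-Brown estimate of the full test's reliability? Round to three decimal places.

0.582

Each half is half the length of the full test, so the full test is n = 2 times a half.
r_full = 2r_hh / (1 + r_hh) = 2 × 0.41 / (1 + 0.41)
       = 0.8200 / 1.4100 = 0.5816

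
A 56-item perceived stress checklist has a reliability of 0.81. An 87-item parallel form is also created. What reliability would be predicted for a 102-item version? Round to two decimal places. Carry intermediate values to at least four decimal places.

0.89

Only the ratio of lengths matters: n = 102/56 = 1.8214
r_{102} = n·r / (1 + (n − 1)·r) = 1.4753 / 1.6653 ≈ 0.8859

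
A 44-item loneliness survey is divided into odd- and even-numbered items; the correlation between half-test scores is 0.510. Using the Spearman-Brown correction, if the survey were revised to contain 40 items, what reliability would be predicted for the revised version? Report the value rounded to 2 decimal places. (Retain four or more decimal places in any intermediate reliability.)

First correct the split-half correlation to full-test reliability: r_full = 2 × 0.510 / (1 + 0.510) ≈ 0.6755
Then adjust to 40 items: n = 40/44 = 0.9091
r_new = n·r_full / (1 + (n − 1)·r_full) = 0.6141 / 0.9386 ≈ 0.6543

0.65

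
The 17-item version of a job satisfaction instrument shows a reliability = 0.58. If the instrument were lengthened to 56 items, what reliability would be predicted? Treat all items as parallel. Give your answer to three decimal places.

0.820

Length ratio n = 56/17 = 3.2941
r_new = 3.2941·0.58 / [1 + (3.2941 − 1)·0.58]
     = 1.9106 / 2.3306 = 0.8198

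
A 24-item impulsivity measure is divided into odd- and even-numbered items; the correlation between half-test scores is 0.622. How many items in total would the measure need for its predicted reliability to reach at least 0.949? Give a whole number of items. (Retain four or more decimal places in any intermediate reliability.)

Corrected full-test reliability: r_full = 2 × 0.622 / (1 + 0.622) ≈ 0.7670
Solve Spearman-Brown for n: n = 0.949(1 − 0.7670) / [0.7670(1 − 0.949)] = 5.6527
Required items = 5.6527 × 24 = 135.66, so 136 items.

136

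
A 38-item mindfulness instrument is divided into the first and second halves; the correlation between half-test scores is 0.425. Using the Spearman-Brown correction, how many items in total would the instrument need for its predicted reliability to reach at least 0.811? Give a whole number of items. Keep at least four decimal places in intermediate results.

r_full = 2(0.425)/(1 + 0.425) = 0.5965
n = r_tgt(1 − r_full) / [r_full(1 − r_tgt)] = 0.811 × 0.4035 / (0.5965 × 0.189) ≈ 2.9026
Items = 2.9026 × 38 ≈ 110.30 → 111

111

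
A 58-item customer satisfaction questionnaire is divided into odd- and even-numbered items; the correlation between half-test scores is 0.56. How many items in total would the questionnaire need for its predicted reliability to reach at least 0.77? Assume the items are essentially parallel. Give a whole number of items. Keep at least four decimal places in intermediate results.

r_full = 2(0.56)/(1 + 0.56) = 0.7179
n = r_tgt(1 − r_full) / [r_full(1 − r_tgt)] = 0.77 × 0.2821 / (0.7179 × 0.23) ≈ 1.3155
Required items = 1.3155 × 58 = 76.30, so 77 items.

77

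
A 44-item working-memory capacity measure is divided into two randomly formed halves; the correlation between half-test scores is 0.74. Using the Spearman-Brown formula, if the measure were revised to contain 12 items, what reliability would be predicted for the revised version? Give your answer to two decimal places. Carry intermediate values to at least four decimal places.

0.61

Spearman-Brown correction (n = 2): r_full = 2·0.74/(1 + 0.74) = 0.8506
Then adjust to 12 items: n = 12/44 = 0.2727
r_new = n·r_full / (1 + (n − 1)·r_full) = 0.2320 / 0.3814 ≈ 0.6083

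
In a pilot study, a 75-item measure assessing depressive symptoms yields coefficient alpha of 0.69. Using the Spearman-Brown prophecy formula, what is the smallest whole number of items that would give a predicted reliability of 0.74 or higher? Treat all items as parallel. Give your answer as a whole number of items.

96

n = [0.74 × 0.31] / [0.69 × 0.26]
n = 0.2294 / 0.1794 ≈ 1.2787
1.2787 × 75 = 95.90 → 96 items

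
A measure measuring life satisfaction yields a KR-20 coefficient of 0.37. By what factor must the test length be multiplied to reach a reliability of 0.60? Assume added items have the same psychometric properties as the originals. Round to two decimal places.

2.55

Invert Spearman-Brown to solve for n:
n = r*(1 − r) / [ r (1 − r*) ]
n = [0.60 × 0.63] / [0.37 × 0.40]
n = 0.3780 / 0.1480 ≈ 2.5541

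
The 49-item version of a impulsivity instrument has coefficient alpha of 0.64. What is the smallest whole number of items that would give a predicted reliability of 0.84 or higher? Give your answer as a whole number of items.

n = 0.84 × (1 − 0.64) / [ 0.64 × (1 − 0.84) ]
  = 0.3024 / 0.1024 = 2.9531
Items needed = n × 49 = 2.9531 × 49 ≈ 144.70 → round up to 145

145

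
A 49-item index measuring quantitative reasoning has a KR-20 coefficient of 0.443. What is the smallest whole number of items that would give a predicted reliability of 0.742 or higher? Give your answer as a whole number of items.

178

Spearman-Brown solved for the length factor n:
n = r*(1 − r) / [ r (1 − r*) ]
n = 0.742 × (1 − 0.443) / [ 0.443 × (1 − 0.742) ]
n = 0.413294 / 0.114294 ≈ 3.6161
3.6161 × 49 = 177.19 → 178 items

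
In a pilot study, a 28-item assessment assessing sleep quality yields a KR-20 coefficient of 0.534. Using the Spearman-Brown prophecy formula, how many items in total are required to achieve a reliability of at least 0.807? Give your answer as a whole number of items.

n = [0.807 × 0.466] / [0.534 × 0.193]
n = 0.376062 / 0.103062 ≈ 3.6489
3.6489 × 28 = 102.17 → 103 items

103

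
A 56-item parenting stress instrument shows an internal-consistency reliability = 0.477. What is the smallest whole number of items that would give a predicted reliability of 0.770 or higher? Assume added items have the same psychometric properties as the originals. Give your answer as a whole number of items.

206

Rearranging the Spearman-Brown formula for n,
n = r_target (1 − r_old) / [ r_old (1 − r_target) ]
n = 0.770 × (1 − 0.477) / [ 0.477 × (1 − 0.770) ]
n = 0.402710 / 0.109710 ≈ 3.6707
3.6707 × 56 = 205.56 → 206 items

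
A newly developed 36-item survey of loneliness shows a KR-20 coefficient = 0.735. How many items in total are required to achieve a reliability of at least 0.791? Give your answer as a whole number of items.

n = [0.791 × 0.265] / [0.735 × 0.209]
n = 0.209615 / 0.153615 ≈ 1.3645
So the test needs 1.3645 × 36 ≈ 49.12 items; rounding up, 50.

50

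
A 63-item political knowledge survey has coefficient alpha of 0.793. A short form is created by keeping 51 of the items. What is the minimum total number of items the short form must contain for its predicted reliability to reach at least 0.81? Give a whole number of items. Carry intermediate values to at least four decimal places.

71

Short-form reliability: n = 51/63 = 0.8095; r_51 = n·r/(1+(n−1)r) ≈ 0.7562
Then solve for n' with r_old = 0.7562, r_target = 0.81: n' = 0.81(1 − 0.7562)/[0.7562(1 − 0.81)] = 1.3744
Total items = 1.3744 × 51 = 70.09, rounded up to 71.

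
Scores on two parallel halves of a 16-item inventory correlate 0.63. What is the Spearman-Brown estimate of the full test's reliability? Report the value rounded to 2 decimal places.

The full test is twice the length of either half (n = 2).
r_full = 2r_hh / (1 + r_hh) = 2 × 0.63 / (1 + 0.63)
       = 1.2600 / 1.6300 = 0.7730

0.77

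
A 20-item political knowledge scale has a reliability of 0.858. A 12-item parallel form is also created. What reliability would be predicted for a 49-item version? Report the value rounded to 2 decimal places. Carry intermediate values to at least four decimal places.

Only the ratio of lengths matters: n = 49/20 = 2.4500
r_{49} = n·r / (1 + (n − 1)·r) = 2.1021 / 2.2441 ≈ 0.9367

0.94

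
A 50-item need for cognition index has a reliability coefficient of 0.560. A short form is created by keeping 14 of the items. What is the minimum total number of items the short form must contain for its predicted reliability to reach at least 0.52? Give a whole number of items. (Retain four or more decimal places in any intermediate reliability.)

First, r for the 14-item form: n = 14/50 = 0.2800, so r_14 = 0.2800·0.560/(1 + (0.2800 − 1)·0.560) = 0.2627
Length factor from the short form to reach 0.52: n' = 0.52(1 − 0.2627) / [0.2627(1 − 0.52)] ≈ 3.0405
Items = 3.0405 × 14 ≈ 42.57 → 43

43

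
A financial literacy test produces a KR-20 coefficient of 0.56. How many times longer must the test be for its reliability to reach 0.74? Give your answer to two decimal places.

n = 0.74(1 − 0.56) / [0.56(1 − 0.74)]
n = 0.3256 / 0.1456 ≈ 2.2363

2.24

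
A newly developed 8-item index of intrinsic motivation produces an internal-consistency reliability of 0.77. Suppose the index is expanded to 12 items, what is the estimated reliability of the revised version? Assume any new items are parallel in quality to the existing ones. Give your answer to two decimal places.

Length ratio n = 12/8 = 1.5
r_new = 1.5·0.77 / [1 + (1.5 − 1)·0.77]
     = 1.1550 / 1.3850 = 0.8339

0.83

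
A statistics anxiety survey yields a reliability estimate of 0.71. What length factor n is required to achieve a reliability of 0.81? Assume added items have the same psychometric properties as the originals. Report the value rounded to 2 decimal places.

Spearman-Brown solved for the length factor n:
n = r*(1 − r) / [ r (1 − r*) ]
n = [0.81 × 0.29] / [0.71 × 0.19]
n = 0.2349 / 0.1349 ≈ 1.7413

1.74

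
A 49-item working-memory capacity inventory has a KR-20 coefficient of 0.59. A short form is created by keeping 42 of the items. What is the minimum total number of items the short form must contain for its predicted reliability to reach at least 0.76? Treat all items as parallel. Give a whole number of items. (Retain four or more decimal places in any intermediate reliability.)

Short-form reliability: n = 42/49 = 0.8571; r_42 = n·r/(1+(n−1)r) ≈ 0.5522
Length factor from the short form to reach 0.76: n' = 0.76(1 − 0.5522) / [0.5522(1 − 0.76)] ≈ 2.5680
Total items = 2.5680 × 42 = 107.86, rounded up to 108.

108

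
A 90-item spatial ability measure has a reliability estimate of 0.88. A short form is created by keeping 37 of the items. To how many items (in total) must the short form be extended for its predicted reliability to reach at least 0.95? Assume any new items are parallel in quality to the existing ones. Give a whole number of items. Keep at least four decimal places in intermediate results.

234

First, r for the 37-item form: n = 37/90 = 0.4111, so r_37 = 0.4111·0.88/(1 + (0.4111 − 1)·0.88) = 0.7509
Length factor from the short form to reach 0.95: n' = 0.95(1 − 0.7509) / [0.7509(1 − 0.95)] ≈ 6.3030
Total items = 6.3030 × 37 = 233.21, rounded up to 234.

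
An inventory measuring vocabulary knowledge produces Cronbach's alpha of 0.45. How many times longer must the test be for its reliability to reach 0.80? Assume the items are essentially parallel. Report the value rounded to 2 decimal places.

4.89

Invert Spearman-Brown to solve for n:
n = r*(1 − r) / [ r (1 − r*) ]
n = 0.80(1 − 0.45) / [0.45(1 − 0.80)]
n = 0.4400 / 0.0900 ≈ 4.8889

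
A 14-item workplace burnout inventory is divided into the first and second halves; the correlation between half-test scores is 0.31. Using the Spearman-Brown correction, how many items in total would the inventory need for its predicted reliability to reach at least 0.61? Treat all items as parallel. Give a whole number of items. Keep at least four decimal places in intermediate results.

25

Corrected full-test reliability: r_full = 2 × 0.31 / (1 + 0.31) ≈ 0.4733
Solve Spearman-Brown for n: n = 0.61(1 − 0.4733) / [0.4733(1 − 0.61)] = 1.7406
Items = 1.7406 × 14 ≈ 24.37 → 25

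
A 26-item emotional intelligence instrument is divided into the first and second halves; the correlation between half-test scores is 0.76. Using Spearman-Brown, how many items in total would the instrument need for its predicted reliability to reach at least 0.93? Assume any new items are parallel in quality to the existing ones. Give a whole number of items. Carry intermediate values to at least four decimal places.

Corrected full-test reliability: r_full = 2 × 0.76 / (1 + 0.76) ≈ 0.8636
Solve Spearman-Brown for n: n = 0.93(1 − 0.8636) / [0.8636(1 − 0.93)] = 2.0984
Items = 2.0984 × 26 ≈ 54.56 → 55

55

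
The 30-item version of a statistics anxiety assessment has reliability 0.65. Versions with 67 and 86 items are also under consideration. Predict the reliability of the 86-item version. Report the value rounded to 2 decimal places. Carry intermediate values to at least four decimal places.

The 67-item form is not needed; work directly from the 30-item form with n = 86/30 = 2.8667.
r_{86} = n·r / (1 + (n − 1)·r) = 1.8634 / 2.2134 ≈ 0.8419

0.84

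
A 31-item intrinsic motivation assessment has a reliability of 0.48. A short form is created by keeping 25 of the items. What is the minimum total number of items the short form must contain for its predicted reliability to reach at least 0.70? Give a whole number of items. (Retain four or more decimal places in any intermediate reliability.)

79

Short-form reliability: n = 25/31 = 0.8065; r_25 = n·r/(1+(n−1)r) ≈ 0.4268
Then solve for n' with r_old = 0.4268, r_target = 0.70: n' = 0.70(1 − 0.4268)/[0.4268(1 − 0.70)] = 3.1337
Total items = 3.1337 × 25 = 78.34, rounded up to 79.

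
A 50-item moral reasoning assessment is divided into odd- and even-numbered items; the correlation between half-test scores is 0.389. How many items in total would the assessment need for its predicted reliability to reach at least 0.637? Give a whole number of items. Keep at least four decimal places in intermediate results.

Corrected full-test reliability: r_full = 2 × 0.389 / (1 + 0.389) ≈ 0.5601
n = r_tgt(1 − r_full) / [r_full(1 − r_tgt)] = 0.637 × 0.4399 / (0.5601 × 0.363) ≈ 1.3782
Items = 1.3782 × 50 ≈ 68.91 → 69

69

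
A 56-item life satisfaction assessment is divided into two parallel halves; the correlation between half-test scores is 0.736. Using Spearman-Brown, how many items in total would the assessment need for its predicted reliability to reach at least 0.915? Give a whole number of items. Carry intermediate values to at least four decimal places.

r_full = 2(0.736)/(1 + 0.736) = 0.8479
n = r_tgt(1 − r_full) / [r_full(1 − r_tgt)] = 0.915 × 0.1521 / (0.8479 × 0.085) ≈ 1.9310
Items = 1.9310 × 56 ≈ 108.14 → 109

109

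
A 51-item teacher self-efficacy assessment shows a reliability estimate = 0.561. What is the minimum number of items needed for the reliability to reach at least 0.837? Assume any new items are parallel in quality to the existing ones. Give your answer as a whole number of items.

205

Spearman-Brown solved for the length factor n:
n = r*(1 − r) / [ r (1 − r*) ]
n = 0.837 × (1 − 0.561) / [ 0.561 × (1 − 0.837) ]
  = 0.367443 / 0.091443 = 4.0183
So the test needs 4.0183 × 51 ≈ 204.93 items; rounding up, 205.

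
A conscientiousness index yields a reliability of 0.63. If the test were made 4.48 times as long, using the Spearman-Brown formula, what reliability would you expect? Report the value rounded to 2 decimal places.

By Spearman-Brown, r_new = n r / (1 + (n − 1) r).
r_new = (4.48 × 0.63) / (1 + (4.48 − 1) × 0.63)
r_new = 2.8224 / 3.1924 ≈ 0.8841

0.88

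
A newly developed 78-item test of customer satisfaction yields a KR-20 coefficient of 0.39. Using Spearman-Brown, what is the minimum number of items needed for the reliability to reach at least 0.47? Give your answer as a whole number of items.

109

n = [0.47 × 0.61] / [0.39 × 0.53]
n = 0.2867 / 0.2067 ≈ 1.3870
So the test needs 1.3870 × 78 ≈ 108.19 items; rounding up, 109.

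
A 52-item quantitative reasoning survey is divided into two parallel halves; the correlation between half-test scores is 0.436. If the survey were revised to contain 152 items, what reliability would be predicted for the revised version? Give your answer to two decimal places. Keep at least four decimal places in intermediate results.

0.82

Full-test reliability from the split-half r: r_full = 2(0.436)/(1 + 0.436) = 0.6072
Then adjust to 152 items: n = 152/52 = 2.9231
r_new = n·r_full / (1 + (n − 1)·r_full) = 1.7749 / 2.1677 ≈ 0.8188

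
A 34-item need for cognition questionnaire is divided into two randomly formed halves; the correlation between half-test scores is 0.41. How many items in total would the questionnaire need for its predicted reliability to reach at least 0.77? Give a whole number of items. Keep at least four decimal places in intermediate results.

82

r_full = 2(0.41)/(1 + 0.41) = 0.5816
Solve Spearman-Brown for n: n = 0.77(1 − 0.5816) / [0.5816(1 − 0.77)] = 2.4084
Required items = 2.4084 × 34 = 81.89, so 82 items.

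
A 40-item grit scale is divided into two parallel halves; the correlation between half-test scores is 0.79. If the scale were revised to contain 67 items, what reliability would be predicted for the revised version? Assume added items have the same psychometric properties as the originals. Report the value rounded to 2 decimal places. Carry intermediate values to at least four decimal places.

Full-test reliability from the split-half r: r_full = 2(0.79)/(1 + 0.79) = 0.8827
Then adjust to 67 items: n = 67/40 = 1.6750
r_new = n·r_full / (1 + (n − 1)·r_full) = 1.4785 / 1.5958 ≈ 0.9265

0.93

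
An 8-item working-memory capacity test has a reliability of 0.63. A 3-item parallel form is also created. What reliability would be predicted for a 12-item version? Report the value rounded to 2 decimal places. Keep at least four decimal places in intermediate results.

Only the ratio of lengths matters: n = 12/8 = 1.5000
r_{12} = n·r / (1 + (n − 1)·r) = 0.9450 / 1.3150 ≈ 0.7186

0.72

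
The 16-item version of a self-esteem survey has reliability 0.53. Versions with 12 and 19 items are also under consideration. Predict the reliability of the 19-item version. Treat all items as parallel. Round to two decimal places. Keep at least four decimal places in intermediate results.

Only the ratio of lengths matters: n = 19/16 = 1.1875
r_{19} = n·r / (1 + (n − 1)·r) = 0.6294 / 1.0994 ≈ 0.5725

0.57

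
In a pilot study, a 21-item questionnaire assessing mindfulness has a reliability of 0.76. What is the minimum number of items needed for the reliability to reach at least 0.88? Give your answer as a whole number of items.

49

n = 0.88 × (1 − 0.76) / [ 0.76 × (1 − 0.88) ]
  = 0.2112 / 0.0912 = 2.3158
2.3158 × 21 = 48.63 → 49 items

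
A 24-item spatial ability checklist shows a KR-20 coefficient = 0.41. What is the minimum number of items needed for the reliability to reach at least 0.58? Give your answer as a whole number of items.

48

Rearranging the Spearman-Brown formula for n,
n = r_target (1 − r_old) / [ r_old (1 − r_target) ]
n = 0.58 × (1 − 0.41) / [ 0.41 × (1 − 0.58) ]
  = 0.3422 / 0.1722 = 1.9872
Items needed = n × 24 = 1.9872 × 24 ≈ 47.69 → round up to 48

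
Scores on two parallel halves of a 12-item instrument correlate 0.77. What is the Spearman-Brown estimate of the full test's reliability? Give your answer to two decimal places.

0.87

The full test is twice the length of either half (n = 2).
r_full = 2r_hh / (1 + r_hh) = 2 × 0.77 / (1 + 0.77)
       = 1.5400 / 1.7700 = 0.8701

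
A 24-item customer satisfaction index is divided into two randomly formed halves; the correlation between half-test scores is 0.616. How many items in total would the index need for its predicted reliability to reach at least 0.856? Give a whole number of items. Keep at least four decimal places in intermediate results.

Corrected full-test reliability: r_full = 2 × 0.616 / (1 + 0.616) ≈ 0.7624
Solve Spearman-Brown for n: n = 0.856(1 − 0.7624) / [0.7624(1 − 0.856)] = 1.8526
Items = 1.8526 × 24 ≈ 44.46 → 45

45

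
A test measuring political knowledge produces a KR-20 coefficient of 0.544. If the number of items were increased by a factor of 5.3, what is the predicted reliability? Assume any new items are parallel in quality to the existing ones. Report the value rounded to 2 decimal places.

r_new = (5.3 × 0.544) / (1 + (5.3 − 1) × 0.544)
     = 2.8832 / 3.3392 = 0.8634

0.86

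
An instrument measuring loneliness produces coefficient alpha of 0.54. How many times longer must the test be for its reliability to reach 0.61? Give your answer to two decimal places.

Invert Spearman-Brown to solve for n:
n = r*(1 − r) / [ r (1 − r*) ]
n = [0.61 × 0.46] / [0.54 × 0.39]
n = 0.2806 / 0.2106 ≈ 1.3324

1.33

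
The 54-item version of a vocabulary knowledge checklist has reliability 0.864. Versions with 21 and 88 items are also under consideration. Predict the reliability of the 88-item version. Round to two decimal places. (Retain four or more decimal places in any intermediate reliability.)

0.91

Only the ratio of lengths matters: n = 88/54 = 1.6296
r_{88} = n·r / (1 + (n − 1)·r) = 1.4080 / 1.5440 ≈ 0.9119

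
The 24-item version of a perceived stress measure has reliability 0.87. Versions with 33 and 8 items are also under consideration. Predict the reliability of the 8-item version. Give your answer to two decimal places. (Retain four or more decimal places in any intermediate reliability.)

0.69

Only the ratio of lengths matters: n = 8/24 = 0.3333
r_{8} = n·r / (1 + (n − 1)·r) = 0.2900 / 0.4200 ≈ 0.6905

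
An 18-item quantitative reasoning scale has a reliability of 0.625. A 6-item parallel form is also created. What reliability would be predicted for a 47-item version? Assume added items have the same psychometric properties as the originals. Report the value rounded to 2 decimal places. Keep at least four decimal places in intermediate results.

0.81

Only the ratio of lengths matters: n = 47/18 = 2.6111
r_{47} = n·r / (1 + (n − 1)·r) = 1.6319 / 2.0069 ≈ 0.8131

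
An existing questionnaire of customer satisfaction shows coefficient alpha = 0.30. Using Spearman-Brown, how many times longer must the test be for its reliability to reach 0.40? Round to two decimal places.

n = 0.40 × (1 − 0.30) / [ 0.30 × (1 − 0.40) ]
n = 0.2800 / 0.1800 ≈ 1.5556

1.56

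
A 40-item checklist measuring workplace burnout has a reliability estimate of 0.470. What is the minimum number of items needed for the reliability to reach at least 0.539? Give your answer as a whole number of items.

53

n = 0.539(1 − 0.470) / [0.470(1 − 0.539)]
n = 0.285670 / 0.216670 ≈ 1.3185
Items needed = n × 40 = 1.3185 × 40 ≈ 52.74 → round up to 53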